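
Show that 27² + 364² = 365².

Compute a² + b²:
27² + 364² = 729 + 132496 = 133225
Compute c²:
365² = 133225
Since 133225 = 133225, it is a Pythagorean triple.

Yes, it is a Pythagorean triple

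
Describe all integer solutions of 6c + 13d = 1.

Step 1: Compute gcd(6, 13) = 1.
Since 1 divides 1, solutions exist.

Step 2: Find a particular solution using extended Euclidean algorithm.
We get c₀ = -2, d₀ = 1.
Check: 6*-2 + 13*1 = 1 = 1 ✓

Step 3: Write the general solution.
c = -2 + (13/1)t = -2 + 13t
d = 1 - (6/1)t = 1 - 6t
for any integer t.

c = -2 + 13t, d = 1 - 6t for integer t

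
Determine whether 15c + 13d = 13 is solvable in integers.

Step 1: Compute gcd(15, 13).
gcd(15, 13) = 1

Step 2: Check divisibility.
Does 1 divide 13? 13 = 1 x 13, so yes.

By the theorem on linear Diophantine equations, 15c + 13d = 13 has integer solutions if and only if gcd(15, 13) divides 13. Since 1 | 13, solutions exist.

Yes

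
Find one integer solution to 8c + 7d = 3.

Step 1: Check solvability.
gcd(8, 7) = 1
Since 1 divides 3, solutions exist.

Step 2: Apply extended Euclidean algorithm to find gcd.
We find integers such that 8*x0 + 7*y0 = 1

Step 3: Scale the particular solution.
Multiply by 3/1 = 3:
c = 3, d = -3

Step 4: Verify.
8*(3) + 7*(-3) = 3 = 3 ✓

c = 3, d = -3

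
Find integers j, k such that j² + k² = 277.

We need to find integers j, k > 0 such that j² + k² = 277.
Trying j = 9: k² = 277 - 9² = 277 - 81 = 196
k = 14
Check: 9² + 14² = 81 + 196 = 277 ✓

277 = 9² + 14²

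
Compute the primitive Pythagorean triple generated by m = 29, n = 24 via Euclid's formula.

a = m² - n² = 29² - 24² = 841 - 576 = 265
b = 2mn = 2·29·24 = 1392
c = m² + n² = 841 + 576 = 1417
Verify: 265² + 1392² = 70225 + 1937664 = 2007889 = 1417² ✓

(265, 1392, 1417)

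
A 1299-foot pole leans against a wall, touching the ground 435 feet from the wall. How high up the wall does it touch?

The ladder, wall, and ground form a right triangle with hypotenuse 1299 and one leg 435.
By the Pythagorean theorem: h² = 1299² - 435² = 1687401 - 189225 = 1498176
h = √1498176 = 1224 feet

1224 feet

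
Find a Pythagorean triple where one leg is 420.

We need the other leg and hypotenuse such that 420² + x² = c².
Take x = 77, c = 427: 420² + 77² = 176400 + 5929 = 182329 = 427² ✓
Triple: (77, 420, 427)

(77, 420, 427)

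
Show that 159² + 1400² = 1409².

Compute a² + b² = 159² + 1400² = 25281 + 1960000 = 1985281
Compute c² = 1409² = 1985281
Since 1985281 = 1985281, confirmed.

Yes, it is a Pythagorean triple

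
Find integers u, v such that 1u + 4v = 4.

Step 1: Check solvability.
gcd(1, 4) = 1
Since 1 divides 4, solutions exist.

Step 2: Apply extended Euclidean algorithm to find gcd.
We find integers such that 1*x0 + 4*y0 = 1

Step 3: Scale the particular solution.
Multiply by 4/1 = 4:
u = 4, v = 0

Step 4: Verify.
1*(4) + 4*(0) = 4 = 4 ✓

u = 4, v = 0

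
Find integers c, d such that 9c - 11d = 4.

Step 1: Check solvability.
gcd(9, 11) = 1
Since 1 divides 4, solutions exist.

Step 2: Apply extended Euclidean algorithm to find gcd.
We find integers such that 9*x0 + 11*y0 = 1

Step 3: Scale the particular solution.
Multiply by 4/1 = 4:
c = 20, d = 16

Step 4: Verify.
9*(20) - 11*(16) = 4 = 4 ✓

c = 20, d = 16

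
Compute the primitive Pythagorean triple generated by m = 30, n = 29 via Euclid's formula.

a = m² - n² = 900 - 841 = 59
b = 2mn = 2·30·29 = 1740
c = m² + n² = 900 + 841 = 1741
Verify: 59² + 1740² = 3481 + 3027600 = 3031081 = 1741² ✓

(59, 1740, 1741)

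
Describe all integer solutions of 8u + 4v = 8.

Step 1: Compute gcd(8, 4) = 4.
Since 4 divides 8, solutions exist.

Step 2: Find a particular solution using extended Euclidean algorithm.
We get u₀ = 0, v₀ = 2.
Check: 8*0 + 4*2 = 8 = 8 ✓

Step 3: Write the general solution.
u = 0 + (4/4)t = 0 + 1t
v = 2 - (8/4)t = 2 - 2t
for any integer t.

u = 0 + 1t, v = 2 - 2t for integer t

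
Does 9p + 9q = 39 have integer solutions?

Step 1: Compute gcd(9, 9).
gcd(9, 9) = 9

Step 2: Check divisibility.
Does 9 divide 39? 39 = 9 x 4 + 3, so no.

By the theorem on linear Diophantine equations, 9p + 9q = 39 has integer solutions if and only if gcd(9, 9) divides 39. Since 9 does not divide 39, no solutions exist.

No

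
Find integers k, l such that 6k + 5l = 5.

Step 1: Check solvability.
gcd(6, 5) = 1
Since 1 divides 5, solutions exist.

Step 2: Apply extended Euclidean algorithm to find gcd.
We find integers such that 6*x0 + 5*y0 = 1

Step 3: Scale the particular solution.
Multiply by 5/1 = 5:
k = 5, l = -5

Step 4: Verify.
6*(5) + 5*(-5) = 5 = 5 ✓

k = 5, l = -5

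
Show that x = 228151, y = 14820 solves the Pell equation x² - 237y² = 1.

Compute x² = 228151² = 52052878801
Compute 237y² = 237·14820² = 237·219632400 = 52052878800
x² - 237y² = 52052878801 - 52052878800 = 1
Since this equals 1, (228151, 14820) is a solution.

Yes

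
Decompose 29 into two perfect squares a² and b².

We need to find integers a, b > 0 such that a² + b² = 29.
Trying a = 2: b² = 29 - 2² = 29 - 4 = 25
b = 5
Check: 2² + 5² = 4 + 25 = 29 ✓

29 = 2² + 5²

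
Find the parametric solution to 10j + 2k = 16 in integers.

Step 1: Compute gcd(10, 2) = 2.
Since 2 divides 16, solutions exist.

Step 2: Find a particular solution using extended Euclidean algorithm.
We get j₀ = 0, k₀ = 8.
Check: 10*0 + 2*8 = 16 = 16 ✓

Step 3: Write the general solution.
j = 0 + (2/2)t = 0 + 1t
k = 8 - (10/2)t = 8 - 5t
for any integer t.

j = 0 + 1t, k = 8 - 5t for integer t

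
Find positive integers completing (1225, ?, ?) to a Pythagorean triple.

We need the other leg and hypotenuse such that 1225² + x² = c².
Take x = 2016, c = 2359: 1225² + 2016² = 1500625 + 4064256 = 5564881 = 2359² ✓
Triple: (1225, 2016, 2359)

(1225, 2016, 2359)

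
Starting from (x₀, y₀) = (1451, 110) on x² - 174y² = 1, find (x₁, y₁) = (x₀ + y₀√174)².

Solutions to x² - Dy² = 1 are generated by powers of (x₀ + y₀√D).
The next solution satisfies x₁ + y₁√174 = (x₀ + y₀√174)², giving:
x₁ = x₀² + 174y₀² = 1451² + 174·110² = 2105401 + 2105400 = 4210801
y₁ = 2x₀y₀ = 2·1451·110 = 319220

Verify: 4210801² - 174·319220² = 17730845061601 - 17730845061600 = 1 ✓

x = 4210801, y = 319220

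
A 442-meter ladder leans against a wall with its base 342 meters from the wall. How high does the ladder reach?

The ladder, wall, and ground form a right triangle with hypotenuse 442 and one leg 342.
By the Pythagorean theorem: h² = 442² - 342² = 195364 - 116964 = 78400
h = √78400 = 280 meters

280 meters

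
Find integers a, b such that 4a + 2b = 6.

Step 1: Check solvability.
gcd(4, 2) = 2
Since 2 divides 6, solutions exist.

Step 2: Apply extended Euclidean algorithm to find gcd.
We find integers such that 4*x0 + 2*y0 = 2

Step 3: Scale the particular solution.
Multiply by 6/2 = 3:
a = 0, b = 3

Step 4: Verify.
4*(0) + 2*(3) = 6 = 6 ✓

a = 0, b = 3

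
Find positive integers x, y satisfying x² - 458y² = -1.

We need x² = 458y² - 1. Try successive y:
y = 1: x² = 458·1² - 1 = 457, not a perfect square
y = 2: x² = 458·2² - 1 = 1831, not a perfect square
y = 3: x² = 458·3² - 1 = 4121, not a perfect square
...
y = 5: x² = 458·5² - 1 = 11449 = 107² ✓
Check: 107² - 458·5² = 11449 - 11450 = -1 ✓

x = 107, y = 5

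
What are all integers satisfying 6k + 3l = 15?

Step 1: Compute gcd(6, 3) = 3.
Since 3 divides 15, solutions exist.

Step 2: Find a particular solution using extended Euclidean algorithm.
We get k₀ = 0, l₀ = 5.
Check: 6*0 + 3*5 = 15 = 15 ✓

Step 3: Write the general solution.
k = 0 + (3/3)t = 0 + 1t
l = 5 - (6/3)t = 5 - 2t
for any integer t.

k = 0 + 1t, l = 5 - 2t for integer t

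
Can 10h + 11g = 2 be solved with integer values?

Step 1: Compute gcd(10, 11).
gcd(10, 11) = 1

Step 2: Check divisibility.
Does 1 divide 2? 2 = 1 x 2, so yes.

By the theorem on linear Diophantine equations, 10h + 11g = 2 has integer solutions if and only if gcd(10, 11) divides 2. Since 1 | 2, solutions exist.

Yes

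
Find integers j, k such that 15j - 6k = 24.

Step 1: Check solvability.
gcd(15, 6) = 3
Since 3 divides 24, solutions exist.

Step 2: Apply extended Euclidean algorithm to find gcd.
We find integers such that 15*x0 + 6*y0 = 3

Step 3: Scale the particular solution.
Multiply by 24/3 = 8:
j = 8, k = 16

Step 4: Verify.
15*(8) - 6*(16) = 24 = 24 ✓

j = 8, k = 16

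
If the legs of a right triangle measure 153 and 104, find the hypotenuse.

c² = a² + b² = 153² + 104² = 23409 + 10816 = 34225
c = 185

185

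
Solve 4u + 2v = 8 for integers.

Step 1: Check solvability.
gcd(4, 2) = 2
Since 2 divides 8, solutions exist.

Step 2: Apply extended Euclidean algorithm to find gcd.
We find integers such that 4*x0 + 2*y0 = 2

Step 3: Scale the particular solution.
Multiply by 8/2 = 4:
u = 0, v = 4

Step 4: Verify.
4*(0) + 2*(4) = 8 = 8 ✓

u = 0, v = 4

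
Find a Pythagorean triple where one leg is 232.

We need the other leg and hypotenuse such that 232² + x² = c².
Take x = 1674, c = 1690: 232² + 1674² = 53824 + 2802276 = 2856100 = 1690² ✓
Triple: (1674, 232, 1690)

(1674, 232, 1690)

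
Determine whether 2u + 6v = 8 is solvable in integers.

Step 1: Compute gcd(2, 6).
gcd(2, 6) = 2

Step 2: Check divisibility.
Does 2 divide 8? 8 = 2 x 4, so yes.

By the theorem on linear Diophantine equations, 2u + 6v = 8 has integer solutions if and only if gcd(2, 6) divides 8. Since 2 | 8, solutions exist.

Yes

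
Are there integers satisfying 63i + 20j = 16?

Step 1: Compute gcd(63, 20).
gcd(63, 20) = 1

Step 2: Check divisibility.
Does 1 divide 16? 16 = 1 x 16, so yes.

By the theorem on linear Diophantine equations, 63i + 20j = 16 has integer solutions if and only if gcd(63, 20) divides 16. Since 1 | 16, solutions exist.

Yes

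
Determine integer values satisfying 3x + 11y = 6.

Step 1: Check solvability.
gcd(3, 11) = 1
Since 1 divides 6, solutions exist.

Step 2: Apply extended Euclidean algorithm to find gcd.
We find integers such that 3*x0 + 11*y0 = 1

Step 3: Scale the particular solution.
Multiply by 6/1 = 6:
x = 24, y = -6

Step 4: Verify.
3*(24) + 11*(-6) = 6 = 6 ✓

x = 24, y = -6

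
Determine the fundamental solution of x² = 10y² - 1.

We need x² = 10y² - 1. Try successive y:
y = 1: x² = 10·1² - 1 = 9 = 3² ✓
Check: 3² - 10·1² = 9 - 10 = -1 ✓

x = 3, y = 1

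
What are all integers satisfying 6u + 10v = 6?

Step 1: Compute gcd(6, 10) = 2.
Since 2 divides 6, solutions exist.

Step 2: Find a particular solution using extended Euclidean algorithm.
We get u₀ = 6, v₀ = -3.
Check: 6*6 + 10*-3 = 6 = 6 ✓

Step 3: Write the general solution.
u = 6 + (10/2)t = 6 + 5t
v = -3 - (6/2)t = -3 - 3t
for any integer t.

u = 6 + 5t, v = -3 - 3t for integer t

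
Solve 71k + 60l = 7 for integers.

Step 1: Check solvability.
gcd(71, 60) = 1
Since 1 divides 7, solutions exist.

Step 2: Apply extended Euclidean algorithm to find gcd.
We find integers such that 71*x0 + 60*y0 = 1

Step 3: Scale the particular solution.
Multiply by 7/1 = 7:
k = 77, l = -91

Step 4: Verify.
71*(77) + 60*(-91) = 7 = 7 ✓

k = 77, l = -91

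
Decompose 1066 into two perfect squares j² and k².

We need to find integers j, k > 0 such that j² + k² = 1066.
Trying j = 15: k² = 1066 - 15² = 1066 - 225 = 841
k = 29
Check: 15² + 29² = 225 + 841 = 1066 ✓

1066 = 15² + 29²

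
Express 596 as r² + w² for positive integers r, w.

We need to find integers r, w > 0 such that r² + w² = 596.
Trying r = 14: w² = 596 - 14² = 596 - 196 = 400
w = 20
Check: 14² + 20² = 196 + 400 = 596 ✓

596 = 14² + 20²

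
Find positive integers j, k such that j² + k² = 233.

Search for j with 233 - j² a perfect square.
j = 8: 233 - 8² = 233 - 64 = 169 = 13² ✓
So j = 8, k = 13.

j = 8, k = 13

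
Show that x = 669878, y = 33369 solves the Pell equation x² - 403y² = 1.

Compute x² = 669878² = 448736534884
Compute 403y² = 403·33369² = 403·1113490161 = 448736534883
x² - 403y² = 448736534884 - 448736534883 = 1
Since this equals 1, (669878, 33369) is a solution.

Yes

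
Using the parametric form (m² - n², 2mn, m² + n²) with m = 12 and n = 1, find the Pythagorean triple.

a = m² - n² = 12² - 1² = 144 - 1 = 143
b = 2mn = 2·12·1 = 24
c = m² + n² = 144 + 1 = 145
Verify: 143² + 24² = 20449 + 576 = 21025 = 145² ✓

(143, 24, 145)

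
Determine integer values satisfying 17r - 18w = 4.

Step 1: Check solvability.
gcd(17, 18) = 1
Since 1 divides 4, solutions exist.

Step 2: Apply extended Euclidean algorithm to find gcd.
We find integers such that 17*x0 + 18*y0 = 1

Step 3: Scale the particular solution.
Multiply by 4/1 = 4:
r = -4, w = -4

Step 4: Verify.
17*(-4) - 18*(-4) = 4 = 4 ✓

r = -4, w = -4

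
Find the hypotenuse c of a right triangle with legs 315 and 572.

c² = a² + b² = 315² + 572² = 99225 + 327184 = 426409
c = 653

653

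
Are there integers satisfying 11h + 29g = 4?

Step 1: Compute gcd(11, 29).
gcd(11, 29) = 1

Step 2: Check divisibility.
Does 1 divide 4? 4 = 1 x 4, so yes.

By the theorem on linear Diophantine equations, 11h + 29g = 4 has integer solutions if and only if gcd(11, 29) divides 4. Since 1 | 4, solutions exist.

Yes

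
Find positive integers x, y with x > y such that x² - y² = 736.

Factor: x² - y² = (x+y)(x-y) = 736.
We need two factors of 736 with the same parity.
Use x+y = 368 and x-y = 2 (product 368·2 = 736).
Adding: 2x = 370, so x = 185.
Subtracting: 2y = 366, so y = 183.
Check: 185² - 183² = 34225 - 33489 = 736 ✓

x = 185, y = 183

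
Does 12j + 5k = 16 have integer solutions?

Step 1: Compute gcd(12, 5).
gcd(12, 5) = 1

Step 2: Check divisibility.
Does 1 divide 16? 16 = 1 x 16, so yes.

By the theorem on linear Diophantine equations, 12j + 5k = 16 has integer solutions if and only if gcd(12, 5) divides 16. Since 1 | 16, solutions exist.

Yes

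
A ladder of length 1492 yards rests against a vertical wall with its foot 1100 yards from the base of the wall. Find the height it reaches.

The ladder, wall, and ground form a right triangle with hypotenuse 1492 and one leg 1100.
By the Pythagorean theorem: h² = 1492² - 1100² = 2226064 - 1210000 = 1016064
h = √1016064 = 1008 yards

1008 yards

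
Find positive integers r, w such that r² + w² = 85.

Search for r with 85 - r² a perfect square.
r = 2: 85 - 2² = 85 - 4 = 81 = 9² ✓
So r = 2, w = 9.

r = 2, w = 9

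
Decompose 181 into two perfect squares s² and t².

We need to find integers s, t > 0 such that s² + t² = 181.
Trying s = 9: t² = 181 - 9² = 181 - 81 = 100
t = 10
Check: 9² + 10² = 81 + 100 = 181 ✓

181 = 9² + 10²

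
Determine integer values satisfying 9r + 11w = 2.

Step 1: Check solvability.
gcd(9, 11) = 1
Since 1 divides 2, solutions exist.

Step 2: Apply extended Euclidean algorithm to find gcd.
We find integers such that 9*x0 + 11*y0 = 1

Step 3: Scale the particular solution.
Multiply by 2/1 = 2:
r = 10, w = -8

Step 4: Verify.
9*(10) + 11*(-8) = 2 = 2 ✓

r = 10, w = -8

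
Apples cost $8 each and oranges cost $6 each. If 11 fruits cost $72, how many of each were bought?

Let a = apples, o = oranges.
a + o = 11
8a + 6o = 72
Substitute o = 11 - a:
8a + 6(11 - a) = 72
(8 - 6)a = 72 - 66
2a = 6
a = 3, o = 11 - 3 = 8

Apples: 3, Oranges: 8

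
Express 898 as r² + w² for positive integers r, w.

We need to find integers r, w > 0 such that r² + w² = 898.
Trying r = 13: w² = 898 - 13² = 898 - 169 = 729
w = 27
Check: 13² + 27² = 169 + 729 = 898 ✓

898 = 13² + 27²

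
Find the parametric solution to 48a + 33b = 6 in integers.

Step 1: Compute gcd(48, 33) = 3.
Since 3 divides 6, solutions exist.

Step 2: Find a particular solution using extended Euclidean algorithm.
We get a₀ = -4, b₀ = 6.
Check: 48*-4 + 33*6 = 6 = 6 ✓

Step 3: Write the general solution.
a = -4 + (33/3)t = -4 + 11t
b = 6 - (48/3)t = 6 - 16t
for any integer t.

a = -4 + 11t, b = 6 - 16t for integer t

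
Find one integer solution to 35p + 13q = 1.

Step 1: Check solvability.
gcd(35, 13) = 1
Since 1 divides 1, solutions exist.

Step 2: Apply extended Euclidean algorithm to find gcd.
We find integers such that 35*x0 + 13*y0 = 1

Step 3: Scale the particular solution.
Multiply by 1/1 = 1:
p = 3, q = -8

Step 4: Verify.
35*(3) + 13*(-8) = 1 = 1 ✓

p = 3, q = -8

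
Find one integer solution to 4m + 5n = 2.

Step 1: Check solvability.
gcd(4, 5) = 1
Since 1 divides 2, solutions exist.

Step 2: Apply extended Euclidean algorithm to find gcd.
We find integers such that 4*x0 + 5*y0 = 1

Step 3: Scale the particular solution.
Multiply by 2/1 = 2:
m = -2, n = 2

Step 4: Verify.
4*(-2) + 5*(2) = 2 = 2 ✓

m = -2, n = 2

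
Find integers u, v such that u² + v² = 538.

We need to find integers u, v > 0 such that u² + v² = 538.
Trying u = 3: v² = 538 - 3² = 538 - 9 = 529
v = 23
Check: 3² + 23² = 9 + 529 = 538 ✓

538 = 3² + 23²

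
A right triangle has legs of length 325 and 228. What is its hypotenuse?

c² = a² + b² = 325² + 228² = 105625 + 51984 = 157609
c = 397

397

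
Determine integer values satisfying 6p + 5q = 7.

Step 1: Check solvability.
gcd(6, 5) = 1
Since 1 divides 7, solutions exist.

Step 2: Apply extended Euclidean algorithm to find gcd.
We find integers such that 6*x0 + 5*y0 = 1

Step 3: Scale the particular solution.
Multiply by 7/1 = 7:
p = 7, q = -7

Step 4: Verify.
6*(7) + 5*(-7) = 7 = 7 ✓

p = 7, q = -7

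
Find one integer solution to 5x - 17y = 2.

Step 1: Check solvability.
gcd(5, 17) = 1
Since 1 divides 2, solutions exist.

Step 2: Apply extended Euclidean algorithm to find gcd.
We find integers such that 5*x0 + 17*y0 = 1

Step 3: Scale the particular solution.
Multiply by 2/1 = 2:
x = 14, y = 4

Step 4: Verify.
5*(14) - 17*(4) = 2 = 2 ✓

x = 14, y = 4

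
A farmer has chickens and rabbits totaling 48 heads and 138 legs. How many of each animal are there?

Let c = chickens, r = rabbits.
Heads: c + r = 48
Legs: 2c + 4r = 138
From the first equation, c = 48 - r. Substitute:
2(48 - r) + 4r = 138
96 + 2r = 138
r = (138 - 96)/2 = 21
c = 48 - 21 = 27

Chickens: 27, Rabbits: 21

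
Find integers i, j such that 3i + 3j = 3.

Step 1: Check solvability.
gcd(3, 3) = 3
Since 3 divides 3, solutions exist.

Step 2: Apply extended Euclidean algorithm to find gcd.
We find integers such that 3*x0 + 3*y0 = 3

Step 3: Scale the particular solution.
Multiply by 3/3 = 1:
i = 0, j = 1

Step 4: Verify.
3*(0) + 3*(1) = 3 = 3 ✓

i = 0, j = 1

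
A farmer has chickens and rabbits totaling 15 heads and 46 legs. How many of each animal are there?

Let c = chickens, r = rabbits.
Heads: c + r = 15
Legs: 2c + 4r = 46
From the first equation, c = 15 - r. Substitute:
2(15 - r) + 4r = 46
30 + 2r = 46
r = (46 - 30)/2 = 8
c = 15 - 8 = 7

Chickens: 7, Rabbits: 8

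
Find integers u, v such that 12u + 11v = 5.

Step 1: Check solvability.
gcd(12, 11) = 1
Since 1 divides 5, solutions exist.

Step 2: Apply extended Euclidean algorithm to find gcd.
We find integers such that 12*x0 + 11*y0 = 1

Step 3: Scale the particular solution.
Multiply by 5/1 = 5:
u = 5, v = -5

Step 4: Verify.
12*(5) + 11*(-5) = 5 = 5 ✓

u = 5, v = -5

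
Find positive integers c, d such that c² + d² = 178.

Search for c with 178 - c² a perfect square.
c = 3: 178 - 3² = 178 - 9 = 169 = 13² ✓
So c = 3, d = 13.

c = 3, d = 13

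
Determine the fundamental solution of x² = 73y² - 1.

We need x² = 73y² - 1. Try successive y:
y = 1: x² = 73·1² - 1 = 72, not a perfect square
y = 2: x² = 73·2² - 1 = 291, not a perfect square
y = 3: x² = 73·3² - 1 = 656, not a perfect square
...
y = 125: x² = 73·125² - 1 = 1140624 = 1068² ✓
Check: 1068² - 73·125² = 1140624 - 1140625 = -1 ✓

x = 1068, y = 125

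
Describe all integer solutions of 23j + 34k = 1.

Step 1: Compute gcd(23, 34) = 1.
Since 1 divides 1, solutions exist.

Step 2: Find a particular solution using extended Euclidean algorithm.
We get j₀ = 3, k₀ = -2.
Check: 23*3 + 34*-2 = 1 = 1 ✓

Step 3: Write the general solution.
j = 3 + (34/1)t = 3 + 34t
k = -2 - (23/1)t = -2 - 23t
for any integer t.

j = 3 + 34t, k = -2 - 23t for integer t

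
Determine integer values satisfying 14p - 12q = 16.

Step 1: Check solvability.
gcd(14, 12) = 2
Since 2 divides 16, solutions exist.

Step 2: Apply extended Euclidean algorithm to find gcd.
We find integers such that 14*x0 + 12*y0 = 2

Step 3: Scale the particular solution.
Multiply by 16/2 = 8:
p = 8, q = 8

Step 4: Verify.
14*(8) - 12*(8) = 16 = 16 ✓

p = 8, q = 8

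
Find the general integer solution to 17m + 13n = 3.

Step 1: Compute gcd(17, 13) = 1.
Since 1 divides 3, solutions exist.

Step 2: Find a particular solution using extended Euclidean algorithm.
We get m₀ = -9, n₀ = 12.
Check: 17*-9 + 13*12 = 3 = 3 ✓

Step 3: Write the general solution.
m = -9 + (13/1)t = -9 + 13t
n = 12 - (17/1)t = 12 - 17t
for any integer t.

m = -9 + 13t, n = 12 - 17t for integer t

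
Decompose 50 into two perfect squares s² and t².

We need to find integers s, t > 0 such that s² + t² = 50.
Trying s = 1: t² = 50 - 1² = 50 - 1 = 49
t = 7
Check: 1² + 7² = 1 + 49 = 50 ✓

50 = 1² + 7²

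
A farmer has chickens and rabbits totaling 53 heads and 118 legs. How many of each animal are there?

Let c = chickens, r = rabbits.
Heads: c + r = 53
Legs: 2c + 4r = 118
From the first equation, c = 53 - r. Substitute:
2(53 - r) + 4r = 118
106 + 2r = 118
r = (118 - 106)/2 = 6
c = 53 - 6 = 47

Chickens: 47, Rabbits: 6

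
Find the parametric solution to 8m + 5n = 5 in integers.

Step 1: Compute gcd(8, 5) = 1.
Since 1 divides 5, solutions exist.

Step 2: Find a particular solution using extended Euclidean algorithm.
We get m₀ = 10, n₀ = -15.
Check: 8*10 + 5*-15 = 5 = 5 ✓

Step 3: Write the general solution.
m = 10 + (5/1)t = 10 + 5t
n = -15 - (8/1)t = -15 - 8t
for any integer t.

m = 10 + 5t, n = -15 - 8t for integer t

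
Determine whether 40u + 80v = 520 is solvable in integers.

Step 1: Compute gcd(40, 80).
gcd(40, 80) = 40

Step 2: Check divisibility.
Does 40 divide 520? 520 = 40 x 13, so yes.

By the theorem on linear Diophantine equations, 40u + 80v = 520 has integer solutions if and only if gcd(40, 80) divides 520. Since 40 | 520, solutions exist.

Yes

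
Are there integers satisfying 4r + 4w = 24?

Step 1: Compute gcd(4, 4).
gcd(4, 4) = 4

Step 2: Check divisibility.
Does 4 divide 24? 24 = 4 x 6, so yes.

By the theorem on linear Diophantine equations, 4r + 4w = 24 has integer solutions if and only if gcd(4, 4) divides 24. Since 4 | 24, solutions exist.

Yes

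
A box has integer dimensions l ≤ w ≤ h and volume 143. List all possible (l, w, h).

Iterate l from 1 to ⌊143^(1/3)⌋. For each l dividing 143, iterate w ≥ l with w dividing 143/l, and set h = 143/(l·w).
Triples found (2): (1×1×143), (1×11×13)

(1×1×143), (1×11×13)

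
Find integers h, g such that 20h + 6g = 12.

Step 1: Check solvability.
gcd(20, 6) = 2
Since 2 divides 12, solutions exist.

Step 2: Apply extended Euclidean algorithm to find gcd.
We find integers such that 20*x0 + 6*y0 = 2

Step 3: Scale the particular solution.
Multiply by 12/2 = 6:
h = 6, g = -18

Step 4: Verify.
20*(6) + 6*(-18) = 12 = 12 ✓

h = 6, g = -18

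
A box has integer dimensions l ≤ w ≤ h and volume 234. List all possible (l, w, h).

Iterate l from 1 to ⌊234^(1/3)⌋. For each l dividing 234, iterate w ≥ l with w dividing 234/l, and set h = 234/(l·w).
Triples found (10): (1×1×234), (1×2×117), (1×3×78), (1×6×39), (1×9×26), (1×13×18), (2×3×39), (2×9×13), (3×3×26), (3×6×13)

(1×1×234), (1×2×117), (1×3×78), (1×6×39), (1×9×26), (1×13×18), (2×3×39), (2×9×13), (3×3×26), (3×6×13)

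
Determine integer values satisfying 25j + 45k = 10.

Step 1: Check solvability.
gcd(25, 45) = 5
Since 5 divides 10, solutions exist.

Step 2: Apply extended Euclidean algorithm to find gcd.
We find integers such that 25*x0 + 45*y0 = 5

Step 3: Scale the particular solution.
Multiply by 10/5 = 2:
j = 4, k = -2

Step 4: Verify.
25*(4) + 45*(-2) = 10 = 10 ✓

j = 4, k = -2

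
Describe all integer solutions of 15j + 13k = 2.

Step 1: Compute gcd(15, 13) = 1.
Since 1 divides 2, solutions exist.

Step 2: Find a particular solution using extended Euclidean algorithm.
We get j₀ = -12, k₀ = 14.
Check: 15*-12 + 13*14 = 2 = 2 ✓

Step 3: Write the general solution.
j = -12 + (13/1)t = -12 + 13t
k = 14 - (15/1)t = 14 - 15t
for any integer t.

j = -12 + 13t, k = 14 - 15t for integer t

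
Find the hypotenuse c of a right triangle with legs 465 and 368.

c² = a² + b² = 465² + 368² = 216225 + 135424 = 351649
c = sqrt(351649) = 593

593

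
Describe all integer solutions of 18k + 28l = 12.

Step 1: Compute gcd(18, 28) = 2.
Since 2 divides 12, solutions exist.

Step 2: Find a particular solution using extended Euclidean algorithm.
We get k₀ = -18, l₀ = 12.
Check: 18*-18 + 28*12 = 12 = 12 ✓

Step 3: Write the general solution.
k = -18 + (28/2)t = -18 + 14t
l = 12 - (18/2)t = 12 - 9t
for any integer t.

k = -18 + 14t, l = 12 - 9t for integer t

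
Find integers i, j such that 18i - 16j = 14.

Step 1: Check solvability.
gcd(18, 16) = 2
Since 2 divides 14, solutions exist.

Step 2: Apply extended Euclidean algorithm to find gcd.
We find integers such that 18*x0 + 16*y0 = 2

Step 3: Scale the particular solution.
Multiply by 14/2 = 7:
i = 7, j = 7

Step 4: Verify.
18*(7) - 16*(7) = 14 = 14 ✓

i = 7, j = 7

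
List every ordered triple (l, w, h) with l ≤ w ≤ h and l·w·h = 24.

Iterate l from 1 to ⌊24^(1/3)⌋. For each l dividing 24, iterate w ≥ l with w dividing 24/l, and set h = 24/(l·w).
Triples found (6): (1×1×24), (1×2×12), (1×3×8), (1×4×6), (2×2×6), (2×3×4)

(1×1×24), (1×2×12), (1×3×8), (1×4×6), (2×2×6), (2×3×4)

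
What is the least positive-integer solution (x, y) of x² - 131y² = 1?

We seek the smallest positive integers (x, y) with x² - 131y² = 1, i.e., x² = 131y² + 1.
Try successive y values:
y = 1: x² = 131·1² + 1 = 132, not a perfect square
y = 2: x² = 131·2² + 1 = 525, not a perfect square
y = 3: x² = 131·3² + 1 = 1180, not a perfect square
... continuing the search (or via continued fractions) ...
y = 927: x² = 131·927² + 1 = 112572100, x = 10610 ✓

Verify: 10610² - 131·927² = 112572100 - 112572099 = 1 ✓

x = 10610, y = 927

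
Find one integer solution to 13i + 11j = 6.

Step 1: Check solvability.
gcd(13, 11) = 1
Since 1 divides 6, solutions exist.

Step 2: Apply extended Euclidean algorithm to find gcd.
We find integers such that 13*x0 + 11*y0 = 1

Step 3: Scale the particular solution.
Multiply by 6/1 = 6:
i = -30, j = 36

Step 4: Verify.
13*(-30) + 11*(36) = 6 = 6 ✓

i = -30, j = 36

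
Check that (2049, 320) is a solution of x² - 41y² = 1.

Compute x² = 2049² = 4198401
Compute 41y² = 41·320² = 41·102400 = 4198400
x² - 41y² = 4198401 - 4198400 = 1
Since this equals 1, (2049, 320) is a solution.

Yes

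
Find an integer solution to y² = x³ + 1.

Try small integer x values and check whether x³ + 1 is a perfect square.
x = 0: x³ + 1 = 0³ + 1 = 0 + 1 = 1
Is 1 a perfect square? 1² = 1 ✓
So (x, y) = (0, -1) is a solution.

x = 0, y = -1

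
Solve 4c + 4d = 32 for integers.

Step 1: Check solvability.
gcd(4, 4) = 4
Since 4 divides 32, solutions exist.

Step 2: Apply extended Euclidean algorithm to find gcd.
We find integers such that 4*x0 + 4*y0 = 4

Step 3: Scale the particular solution.
Multiply by 32/4 = 8:
c = 0, d = 8

Step 4: Verify.
4*(0) + 4*(8) = 32 = 32 ✓

c = 0, d = 8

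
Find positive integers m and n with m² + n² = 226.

We need to find integers m, n > 0 such that m² + n² = 226.
Trying m = 1: n² = 226 - 1² = 226 - 1 = 225
n = 15
Check: 1² + 15² = 1 + 225 = 226 ✓

226 = 1² + 15²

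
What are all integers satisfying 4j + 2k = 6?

Step 1: Compute gcd(4, 2) = 2.
Since 2 divides 6, solutions exist.

Step 2: Find a particular solution using extended Euclidean algorithm.
We get j₀ = 0, k₀ = 3.
Check: 4*0 + 2*3 = 6 = 6 ✓

Step 3: Write the general solution.
j = 0 + (2/2)t = 0 + 1t
k = 3 - (4/2)t = 3 - 2t
for any integer t.

j = 0 + 1t, k = 3 - 2t for integer t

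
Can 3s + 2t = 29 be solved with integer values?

Step 1: Compute gcd(3, 2).
gcd(3, 2) = 1

Step 2: Check divisibility.
Does 1 divide 29? 29 = 1 x 29, so yes.

By the theorem on linear Diophantine equations, 3s + 2t = 29 has integer solutions if and only if gcd(3, 2) divides 29. Since 1 | 29, solutions exist.

Yes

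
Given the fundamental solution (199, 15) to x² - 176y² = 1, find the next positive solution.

Solutions to x² - Dy² = 1 are generated by powers of (x₀ + y₀√D).
The next solution satisfies x₁ + y₁√176 = (x₀ + y₀√176)², giving:
x₁ = x₀² + 176y₀² = 199² + 176·15² = 39601 + 39600 = 79201
y₁ = 2x₀y₀ = 2·199·15 = 5970

Verify: 79201² - 176·5970² = 6272798401 - 6272798400 = 1 ✓

x = 79201, y = 5970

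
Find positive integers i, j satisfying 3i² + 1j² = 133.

Try small values of i and check whether (133 - 3i²)/1 is a perfect square.
i = 6: 3·6² = 108, so 1j² = 133 - 108 = 25, giving j² = 25, j = 5.
Check: 3·6² + 1·5² = 108 + 25 = 133 ✓

i = 6, j = 5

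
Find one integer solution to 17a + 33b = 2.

Step 1: Check solvability.
gcd(17, 33) = 1
Since 1 divides 2, solutions exist.

Step 2: Apply extended Euclidean algorithm to find gcd.
We find integers such that 17*x0 + 33*y0 = 1

Step 3: Scale the particular solution.
Multiply by 2/1 = 2:
a = 4, b = -2

Step 4: Verify.
17*(4) + 33*(-2) = 2 = 2 ✓

a = 4, b = -2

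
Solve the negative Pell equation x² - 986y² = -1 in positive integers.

We need x² = 986y² - 1. Try successive y:
y = 1: x² = 986·1² - 1 = 985, not a perfect square
y = 2: x² = 986·2² - 1 = 3943, not a perfect square
y = 3: x² = 986·3² - 1 = 8873, not a perfect square
...
y = 5: x² = 986·5² - 1 = 24649 = 157² ✓
Check: 157² - 986·5² = 24649 - 24650 = -1 ✓

x = 157, y = 5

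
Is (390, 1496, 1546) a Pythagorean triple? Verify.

Compute a² + b² = 390² + 1496² = 152100 + 2238016 = 2390116
Compute c² = 1546² = 2390116
Since 2390116 = 2390116, confirmed.

Yes, it is a Pythagorean triple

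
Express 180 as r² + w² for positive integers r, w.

We need to find integers r, w > 0 such that r² + w² = 180.
Trying r = 6: w² = 180 - 6² = 180 - 36 = 144
w = 12
Check: 6² + 12² = 36 + 144 = 180 ✓

180 = 6² + 12²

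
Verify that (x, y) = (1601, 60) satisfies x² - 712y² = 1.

Compute x² = 1601² = 2563201
Compute 712y² = 712·60² = 712·3600 = 2563200
x² - 712y² = 2563201 - 2563200 = 1
Since this equals 1, (1601, 60) is a solution.

Yes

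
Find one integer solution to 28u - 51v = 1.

Step 1: Check solvability.
gcd(28, 51) = 1
Since 1 divides 1, solutions exist.

Step 2: Apply extended Euclidean algorithm to find gcd.
We find integers such that 28*x0 + 51*y0 = 1

Step 3: Scale the particular solution.
Multiply by 1/1 = 1:
u = -20, v = -11

Step 4: Verify.
28*(-20) - 51*(-11) = 1 = 1 ✓

u = -20, v = -11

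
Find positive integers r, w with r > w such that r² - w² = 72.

Factor: r² - w² = (r+w)(r-w) = 72.
We need two factors of 72 with the same parity.
Use r+w = 36 and r-w = 2 (product 36·2 = 72).
Adding: 2r = 38, so r = 19.
Subtracting: 2w = 34, so w = 17.
Check: 19² - 17² = 361 - 289 = 72 ✓

r = 19, w = 17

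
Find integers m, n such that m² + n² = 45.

We need to find integers m, n > 0 such that m² + n² = 45.
Trying m = 3: n² = 45 - 3² = 45 - 9 = 36
n = 6
Check: 3² + 6² = 9 + 36 = 45 ✓

45 = 3² + 6²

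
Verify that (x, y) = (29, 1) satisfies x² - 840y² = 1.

Compute x² = 29² = 841
Compute 840y² = 840·1² = 840·1 = 840
x² - 840y² = 841 - 840 = 1
Since this equals 1, (29, 1) is a solution.

Yes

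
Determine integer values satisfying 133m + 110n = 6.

Step 1: Check solvability.
gcd(133, 110) = 1
Since 1 divides 6, solutions exist.

Step 2: Apply extended Euclidean algorithm to find gcd.
We find integers such that 133*x0 + 110*y0 = 1

Step 3: Scale the particular solution.
Multiply by 6/1 = 6:
m = -258, n = 312

Step 4: Verify.
133*(-258) + 110*(312) = 6 = 6 ✓

m = -258, n = 312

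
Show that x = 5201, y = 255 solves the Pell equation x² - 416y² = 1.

Compute x² = 5201² = 27050401
Compute 416y² = 416·255² = 416·65025 = 27050400
x² - 416y² = 27050401 - 27050400 = 1
Since this equals 1, (5201, 255) is a solution.

Yes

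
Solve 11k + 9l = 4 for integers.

Step 1: Check solvability.
gcd(11, 9) = 1
Since 1 divides 4, solutions exist.

Step 2: Apply extended Euclidean algorithm to find gcd.
We find integers such that 11*x0 + 9*y0 = 1

Step 3: Scale the particular solution.
Multiply by 4/1 = 4:
k = -16, l = 20

Step 4: Verify.
11*(-16) + 9*(20) = 4 = 4 ✓

k = -16, l = 20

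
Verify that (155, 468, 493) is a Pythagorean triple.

Compute a² + b²:
155² + 468² = 24025 + 219024 = 243049
Compute c²:
493² = 243049
Since 243049 = 243049, it is a Pythagorean triple.

Yes, it is a Pythagorean triple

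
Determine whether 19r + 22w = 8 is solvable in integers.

Step 1: Compute gcd(19, 22).
gcd(19, 22) = 1

Step 2: Check divisibility.
Does 1 divide 8? 8 = 1 x 8, so yes.

By the theorem on linear Diophantine equations, 19r + 22w = 8 has integer solutions if and only if gcd(19, 22) divides 8. Since 1 | 8, solutions exist.

Yes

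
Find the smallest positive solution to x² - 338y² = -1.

We need x² = 338y² - 1. Try successive y:
y = 1: x² = 338·1² - 1 = 337, not a perfect square
y = 2: x² = 338·2² - 1 = 1351, not a perfect square
y = 3: x² = 338·3² - 1 = 3041, not a perfect square
...
y = 13: x² = 338·13² - 1 = 57121 = 239² ✓
Check: 239² - 338·13² = 57121 - 57122 = -1 ✓

x = 239, y = 13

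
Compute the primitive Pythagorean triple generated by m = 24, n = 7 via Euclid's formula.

a = m² - n² = 576 - 49 = 527
b = 2mn = 2·24·7 = 336
c = m² + n² = 576 + 49 = 625
Verify: 527² + 336² = 277729 + 112896 = 390625 = 625² ✓

(527, 336, 625)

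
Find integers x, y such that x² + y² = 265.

We need to find integers x, y > 0 such that x² + y² = 265.
Trying x = 3: y² = 265 - 3² = 265 - 9 = 256
y = 16
Check: 3² + 16² = 9 + 256 = 265 ✓

265 = 3² + 16²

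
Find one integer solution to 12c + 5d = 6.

Step 1: Check solvability.
gcd(12, 5) = 1
Since 1 divides 6, solutions exist.

Step 2: Apply extended Euclidean algorithm to find gcd.
We find integers such that 12*x0 + 5*y0 = 1

Step 3: Scale the particular solution.
Multiply by 6/1 = 6:
c = -12, d = 30

Step 4: Verify.
12*(-12) + 5*(30) = 6 = 6 ✓

c = -12, d = 30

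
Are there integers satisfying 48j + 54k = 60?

Step 1: Compute gcd(48, 54).
gcd(48, 54) = 6

Step 2: Check divisibility.
Does 6 divide 60? 60 = 6 x 10, so yes.

By the theorem on linear Diophantine equations, 48j + 54k = 60 has integer solutions if and only if gcd(48, 54) divides 60. Since 6 | 60, solutions exist.

Yes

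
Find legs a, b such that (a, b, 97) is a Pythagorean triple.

We need a² + b² = 97² = 9409.
Trying: 65² + 72² = 4225 + 5184 = 9409 ✓

(65, 72, 97)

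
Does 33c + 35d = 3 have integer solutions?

Step 1: Compute gcd(33, 35).
gcd(33, 35) = 1

Step 2: Check divisibility.
Does 1 divide 3? 3 = 1 x 3, so yes.

By the theorem on linear Diophantine equations, 33c + 35d = 3 has integer solutions if and only if gcd(33, 35) divides 3. Since 1 | 3, solutions exist.

Yes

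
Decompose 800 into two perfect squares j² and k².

We need to find integers j, k > 0 such that j² + k² = 800.
Trying j = 4: k² = 800 - 4² = 800 - 16 = 784
k = 28
Check: 4² + 28² = 16 + 784 = 800 ✓

800 = 4² + 28²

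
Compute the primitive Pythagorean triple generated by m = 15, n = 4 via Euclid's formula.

a = m² - n² = 225 - 16 = 209
b = 2mn = 2·15·4 = 120
c = m² + n² = 225 + 16 = 241
Verify: 209² + 120² = 43681 + 14400 = 58081 = 241² ✓

(209, 120, 241)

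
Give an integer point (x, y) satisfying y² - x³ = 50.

Try small integer x values and check whether x³ + 50 is a perfect square.
x = -1: x³ + 50 = -1³ + 50 = -1 + 50 = 49
Is 49 a perfect square? 7² = 49 ✓
So (x, y) = (-1, 7) is a solution.

x = -1, y = 7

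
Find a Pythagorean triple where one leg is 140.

We need the other leg and hypotenuse such that 140² + x² = c².
Take x = 975, c = 985: 140² + 975² = 19600 + 950625 = 970225 = 985² ✓
Triple: (975, 140, 985)

(975, 140, 985)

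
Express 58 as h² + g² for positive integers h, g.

We need to find integers h, g > 0 such that h² + g² = 58.
Trying h = 3: g² = 58 - 3² = 58 - 9 = 49
g = 7
Check: 3² + 7² = 9 + 49 = 58 ✓

58 = 3² + 7²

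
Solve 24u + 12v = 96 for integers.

Step 1: Check solvability.
gcd(24, 12) = 12
Since 12 divides 96, solutions exist.

Step 2: Apply extended Euclidean algorithm to find gcd.
We find integers such that 24*x0 + 12*y0 = 12

Step 3: Scale the particular solution.
Multiply by 96/12 = 8:
u = 0, v = 8

Step 4: Verify.
24*(0) + 12*(8) = 96 = 96 ✓

u = 0, v = 8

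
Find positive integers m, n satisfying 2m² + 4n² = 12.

Try small values of m and check whether (12 - 2m²)/4 is a perfect square.
m = 2: 2·2² = 8, so 4n² = 12 - 8 = 4, giving n² = 1, n = 1.
Check: 2·2² + 4·1² = 8 + 4 = 12 ✓

m = 2, n = 1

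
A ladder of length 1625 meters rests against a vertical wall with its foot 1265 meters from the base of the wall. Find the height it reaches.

The ladder, wall, and ground form a right triangle with hypotenuse 1625 and one leg 1265.
By the Pythagorean theorem: h² = 1625² - 1265² = 2640625 - 1600225 = 1040400
h = √1040400 = 1020 meters

1020 meters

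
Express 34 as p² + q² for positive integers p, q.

We need to find integers p, q > 0 such that p² + q² = 34.
Trying p = 3: q² = 34 - 3² = 34 - 9 = 25
q = 5
Check: 3² + 5² = 9 + 25 = 34 ✓

34 = 3² + 5²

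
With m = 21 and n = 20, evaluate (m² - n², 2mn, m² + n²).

a = m² - n² = 441 - 400 = 41
b = 2mn = 2·21·20 = 840
c = m² + n² = 441 + 400 = 841
Verify: 41² + 840² = 1681 + 705600 = 707281 = 841² ✓

(41, 840, 841)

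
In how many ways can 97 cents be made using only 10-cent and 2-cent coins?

We need non-negative integers (x, y) with 10x + 2y = 97.
For each x from 0 to 9, check if (97 - 10x) is a non-negative multiple of 2.
Solutions (x, y): none
Count: 0

0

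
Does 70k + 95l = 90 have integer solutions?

Step 1: Compute gcd(70, 95).
gcd(70, 95) = 5

Step 2: Check divisibility.
Does 5 divide 90? 90 = 5 x 18, so yes.

By the theorem on linear Diophantine equations, 70k + 95l = 90 has integer solutions if and only if gcd(70, 95) divides 90. Since 5 | 90, solutions exist.

Yes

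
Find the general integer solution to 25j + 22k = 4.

Step 1: Compute gcd(25, 22) = 1.
Since 1 divides 4, solutions exist.

Step 2: Find a particular solution using extended Euclidean algorithm.
We get j₀ = -28, k₀ = 32.
Check: 25*-28 + 22*32 = 4 = 4 ✓

Step 3: Write the general solution.
j = -28 + (22/1)t = -28 + 22t
k = 32 - (25/1)t = 32 - 25t
for any integer t.

j = -28 + 22t, k = 32 - 25t for integer t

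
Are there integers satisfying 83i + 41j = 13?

Step 1: Compute gcd(83, 41).
gcd(83, 41) = 1

Step 2: Check divisibility.
Does 1 divide 13? 13 = 1 x 13, so yes.

By the theorem on linear Diophantine equations, 83i + 41j = 13 has integer solutions if and only if gcd(83, 41) divides 13. Since 1 | 13, solutions exist.

Yes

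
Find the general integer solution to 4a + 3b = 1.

Step 1: Compute gcd(4, 3) = 1.
Since 1 divides 1, solutions exist.

Step 2: Find a particular solution using extended Euclidean algorithm.
We get a₀ = 1, b₀ = -1.
Check: 4*1 + 3*-1 = 1 = 1 ✓

Step 3: Write the general solution.
a = 1 + (3/1)t = 1 + 3t
b = -1 - (4/1)t = -1 - 4t
for any integer t.

a = 1 + 3t, b = -1 - 4t for integer t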